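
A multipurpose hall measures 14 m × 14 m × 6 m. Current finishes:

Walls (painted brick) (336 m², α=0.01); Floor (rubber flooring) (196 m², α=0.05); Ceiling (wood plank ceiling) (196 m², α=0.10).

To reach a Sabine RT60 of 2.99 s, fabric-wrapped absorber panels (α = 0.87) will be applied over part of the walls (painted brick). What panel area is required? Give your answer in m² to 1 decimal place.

35.5

Summing Sᵢαᵢ: 3.360 + 9.800 + 19.600 → A₁ = 32.760 sabins.
V = 1176 m³. Target absorption A₂ = 0.161 × 1176 / 2.99 = 63.323 sabins.
Absorption to add: 63.323 − 32.760 = 30.563 sabins.
Net gain per m²: Δα = 0.87 − 0.01 = 0.86.
Panel area = 30.563 / 0.86 = 35.5 m².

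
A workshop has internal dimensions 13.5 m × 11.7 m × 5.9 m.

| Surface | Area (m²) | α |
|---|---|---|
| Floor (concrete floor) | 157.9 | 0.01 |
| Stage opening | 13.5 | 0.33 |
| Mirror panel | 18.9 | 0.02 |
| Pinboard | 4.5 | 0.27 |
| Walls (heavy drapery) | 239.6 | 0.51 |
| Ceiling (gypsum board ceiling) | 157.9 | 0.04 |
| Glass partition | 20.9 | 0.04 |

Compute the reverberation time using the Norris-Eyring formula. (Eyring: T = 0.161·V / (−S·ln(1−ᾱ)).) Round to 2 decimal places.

S = Σ Sᵢ = 613.2 m².
Absorption A = 157.9·0.01 + 13.5·0.33 + 18.9·0.02 + 4.5·0.27 + 239.6·0.51 + 157.9·0.04 + 20.9·0.04 = 136.975 sabins.
ᾱ = 136.975 / 613.2 = 0.2234.
Eyring denominator: −S ln(1−ᾱ) = 155.035.
V = 13.5 × 11.7 × 5.9 = 931.905 m³.
RT60 = 0.161 × 931.905 / 155.035 = 0.97 s.

0.97 s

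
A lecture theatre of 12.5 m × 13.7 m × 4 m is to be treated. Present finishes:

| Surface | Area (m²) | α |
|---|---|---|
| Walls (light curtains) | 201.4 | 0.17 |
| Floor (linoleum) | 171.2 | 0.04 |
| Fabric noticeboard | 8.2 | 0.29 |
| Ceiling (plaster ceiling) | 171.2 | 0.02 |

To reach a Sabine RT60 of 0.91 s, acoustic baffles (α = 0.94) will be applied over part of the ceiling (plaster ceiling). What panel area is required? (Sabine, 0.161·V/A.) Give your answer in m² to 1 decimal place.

80.8

Equivalent absorption area: A₁ = 201.4×0.17 + 171.2×0.04 + 8.2×0.29 + 171.2×0.02 = 46.888 m².
Required A₂ = 0.161·685/0.91 = 121.192 sabins.
ΔA needed = 121.192 − 46.888 = 74.304 sabins.
Net gain per m²: Δα = 0.94 − 0.02 = 0.92.
Panel area = 74.304 / 0.92 = 80.8 m².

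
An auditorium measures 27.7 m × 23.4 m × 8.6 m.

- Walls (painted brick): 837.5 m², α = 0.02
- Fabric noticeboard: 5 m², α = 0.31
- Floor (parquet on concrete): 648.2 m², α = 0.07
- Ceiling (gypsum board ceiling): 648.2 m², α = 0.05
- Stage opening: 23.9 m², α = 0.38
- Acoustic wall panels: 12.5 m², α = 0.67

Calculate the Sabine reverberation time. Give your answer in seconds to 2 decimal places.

7.90 s

A = Σ Sᵢαᵢ = 837.5·0.02 + 5·0.31 + 648.2·0.07 + 648.2·0.05 + 23.9·0.38 + 12.5·0.67 = 113.541 sabins.
Room volume: 5574.348 m³.
T = 0.161 V/A = 0.161·5574.348/113.541 = 7.90 s.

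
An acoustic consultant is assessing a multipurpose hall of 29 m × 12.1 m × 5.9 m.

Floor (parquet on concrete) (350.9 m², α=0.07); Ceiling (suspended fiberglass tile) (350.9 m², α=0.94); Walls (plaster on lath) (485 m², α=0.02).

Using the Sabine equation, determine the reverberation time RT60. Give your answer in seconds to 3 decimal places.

Summing Sᵢαᵢ: 24.563 + 329.846 + 9.700 → A = 364.109 sabins.
V = 29·12.1·5.9 = 2070.31 m³.
RT60 = 0.161 · V / A = 0.161 × 2070.31 / 364.109 = 0.915 s.

0.915 seconds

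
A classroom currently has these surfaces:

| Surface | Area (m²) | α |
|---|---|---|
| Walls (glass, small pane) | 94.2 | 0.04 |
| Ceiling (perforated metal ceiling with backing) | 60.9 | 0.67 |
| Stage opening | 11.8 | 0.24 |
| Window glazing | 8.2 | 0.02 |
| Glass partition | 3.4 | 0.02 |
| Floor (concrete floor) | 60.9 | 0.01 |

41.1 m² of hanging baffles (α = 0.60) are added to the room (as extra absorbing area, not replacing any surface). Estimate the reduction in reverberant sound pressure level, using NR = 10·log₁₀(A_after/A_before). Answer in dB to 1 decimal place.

A_before = Σ Sᵢαᵢ = 94.2·0.04 + 60.9·0.67 + 11.8·0.24 + 8.2·0.02 + 3.4·0.02 + 60.9·0.01 = 48.244 sabins.
Treatment contributes 41.1·0.60 = 24.660 sabins.
A_after = 48.244 + 24.660 = 72.904 sabins.
NR = 10·log₁₀(72.904/48.244) = 1.8 dB.

1.8 dB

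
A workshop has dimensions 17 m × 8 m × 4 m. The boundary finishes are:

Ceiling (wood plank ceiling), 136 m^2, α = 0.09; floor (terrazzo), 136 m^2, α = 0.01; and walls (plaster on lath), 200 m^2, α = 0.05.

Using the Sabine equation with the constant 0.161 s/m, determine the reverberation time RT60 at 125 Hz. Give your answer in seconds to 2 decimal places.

Equivalent absorption area: A = 136×0.09 + 136×0.01 + 200×0.05 = 23.600 m^2.
Volume V = 17 × 8 × 4 = 544 m³.
T = 0.161 V/A = 0.161·544/23.600 = 3.71 s.

3.71 s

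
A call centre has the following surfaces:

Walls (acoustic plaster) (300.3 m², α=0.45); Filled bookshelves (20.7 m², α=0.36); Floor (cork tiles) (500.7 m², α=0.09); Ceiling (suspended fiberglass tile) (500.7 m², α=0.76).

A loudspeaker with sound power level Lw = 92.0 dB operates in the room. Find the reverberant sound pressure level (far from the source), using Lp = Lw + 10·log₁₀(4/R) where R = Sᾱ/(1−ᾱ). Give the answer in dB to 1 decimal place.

68.0 dB

A = 568.182 sabins; S = 1322.4 m².
ᾱ = 568.182/1322.4 = 0.4297; R = Sᾱ/(1−ᾱ) = 568.182/(1−0.4297) = 996.286 m².
Lp = 92.0 + 10·log₁₀(4/996.286) = 92.0 + (-23.96) = 68.0 dB.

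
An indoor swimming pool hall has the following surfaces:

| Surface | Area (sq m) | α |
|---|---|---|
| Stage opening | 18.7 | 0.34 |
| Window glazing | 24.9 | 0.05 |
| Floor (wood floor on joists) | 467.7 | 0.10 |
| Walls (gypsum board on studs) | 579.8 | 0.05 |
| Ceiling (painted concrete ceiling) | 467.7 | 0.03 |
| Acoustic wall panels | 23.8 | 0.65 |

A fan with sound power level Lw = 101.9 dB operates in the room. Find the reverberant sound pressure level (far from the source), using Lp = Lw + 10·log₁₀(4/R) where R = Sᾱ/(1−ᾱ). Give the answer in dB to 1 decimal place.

Σ(Sᵢαᵢ) = 18.7×0.34 + 24.9×0.05 + 467.7×0.10 + 579.8×0.05 + 467.7×0.03 + 23.8×0.65 = 112.864; total area S = 1582.6 sq m.
ᾱ = 0.0713, so room constant R = A/(1−ᾱ) = 121.529 sq m.
Lp = Lw + 10 log₁₀(4/R) = 101.9 -14.83 = 87.1 dB.

87.1 dB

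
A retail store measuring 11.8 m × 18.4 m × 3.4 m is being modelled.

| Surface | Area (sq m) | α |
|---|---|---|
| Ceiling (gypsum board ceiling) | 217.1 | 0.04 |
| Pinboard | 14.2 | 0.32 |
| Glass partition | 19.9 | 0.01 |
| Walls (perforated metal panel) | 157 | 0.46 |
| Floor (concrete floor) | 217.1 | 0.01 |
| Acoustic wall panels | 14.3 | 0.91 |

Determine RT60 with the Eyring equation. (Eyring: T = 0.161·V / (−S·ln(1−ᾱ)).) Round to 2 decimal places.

1.08 s

Total surface area S = 217.1 + 14.2 + 19.9 + 157 + 217.1 + 14.3 = 639.6 sq m.
Σ(Sᵢαᵢ) = 217.1·0.04 + 14.2·0.32 + 19.9·0.01 + 157·0.46 + 217.1·0.01 + 14.3·0.91 = 100.831.
ᾱ = 100.831 / 639.6 = 0.1576.
−S·ln(1−ᾱ) = −639.6 × ln(1 − 0.1576) = 109.692.
V = 11.8 × 18.4 × 3.4 = 738.208 m³.
T = 0.161·V/[−S·ln(1−ᾱ)] = 0.161·738.208/109.692 = 1.08 s.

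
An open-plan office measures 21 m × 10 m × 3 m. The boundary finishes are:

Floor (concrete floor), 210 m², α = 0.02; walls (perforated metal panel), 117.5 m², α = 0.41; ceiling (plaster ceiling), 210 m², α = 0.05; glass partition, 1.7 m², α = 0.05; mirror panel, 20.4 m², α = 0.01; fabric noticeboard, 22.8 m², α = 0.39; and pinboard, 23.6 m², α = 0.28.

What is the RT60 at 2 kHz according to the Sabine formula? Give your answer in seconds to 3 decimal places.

1.289 s

Equivalent absorption area: A = 210*0.02 + 117.5*0.41 + 210*0.05 + 1.7*0.05 + 20.4*0.01 + 22.8*0.39 + 23.6*0.28 = 78.664 m².
V = 21·10·3 = 630 m³.
Sabine: RT60 = 0.161 × 630 / 78.664 = 1.289 s.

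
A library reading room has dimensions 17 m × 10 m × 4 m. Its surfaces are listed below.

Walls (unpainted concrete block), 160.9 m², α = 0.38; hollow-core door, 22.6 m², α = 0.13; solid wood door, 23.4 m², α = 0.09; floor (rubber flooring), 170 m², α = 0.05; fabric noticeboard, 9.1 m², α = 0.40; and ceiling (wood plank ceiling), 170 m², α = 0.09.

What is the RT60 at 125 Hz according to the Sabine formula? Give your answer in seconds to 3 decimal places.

1.169 seconds

Equivalent absorption area: A = 160.9·0.38 + 22.6·0.13 + 23.4·0.09 + 170·0.05 + 9.1·0.40 + 170·0.09 = 93.626 m².
Volume V = 17 × 10 × 4 = 680 m³.
Sabine: RT60 = 0.161 × 680 / 93.626 = 1.169 s.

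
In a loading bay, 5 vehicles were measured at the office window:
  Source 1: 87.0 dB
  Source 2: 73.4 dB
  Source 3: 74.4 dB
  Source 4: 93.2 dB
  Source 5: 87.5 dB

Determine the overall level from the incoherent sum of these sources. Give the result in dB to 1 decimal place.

Converting to relative power and adding: 10^(87.0/10) + 10^(73.4/10) + 10^(74.4/10) + 10^(93.2/10) + 10^(87.5/10) = 3.202e+09.
Combined level = 10 log₁₀(3.202e+09) = 95.1 dB.

95.1 dB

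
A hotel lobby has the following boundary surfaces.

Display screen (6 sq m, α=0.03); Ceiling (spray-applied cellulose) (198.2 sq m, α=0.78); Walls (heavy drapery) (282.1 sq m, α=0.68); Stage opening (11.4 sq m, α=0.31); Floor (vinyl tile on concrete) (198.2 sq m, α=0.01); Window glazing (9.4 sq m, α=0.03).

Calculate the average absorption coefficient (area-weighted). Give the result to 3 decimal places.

0.500

Total surface area S = 705.3 sq m.
A = 6×0.03 + 198.2×0.78 + 282.1×0.68 + 11.4×0.31 + 198.2×0.01 + 9.4×0.03 = 352.402 sabins.
ᾱ = A/S = 0.500.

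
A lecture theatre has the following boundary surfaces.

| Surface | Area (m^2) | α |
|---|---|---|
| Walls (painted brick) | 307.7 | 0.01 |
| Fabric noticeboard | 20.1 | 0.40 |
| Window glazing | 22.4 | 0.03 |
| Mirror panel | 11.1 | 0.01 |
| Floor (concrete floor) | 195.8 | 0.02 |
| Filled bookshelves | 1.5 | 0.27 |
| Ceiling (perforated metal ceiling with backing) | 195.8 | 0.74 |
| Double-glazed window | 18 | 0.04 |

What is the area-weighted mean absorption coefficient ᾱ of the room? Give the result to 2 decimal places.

0.21

S = Σ Sᵢ = 307.7 + 20.1 + 22.4 + 11.1 + 195.8 + 1.5 + 195.8 + 18 = 772.4 m^2.
Weighted sum Σ Sα = 161.833.
ᾱ = 161.833 / 772.4 = 0.21.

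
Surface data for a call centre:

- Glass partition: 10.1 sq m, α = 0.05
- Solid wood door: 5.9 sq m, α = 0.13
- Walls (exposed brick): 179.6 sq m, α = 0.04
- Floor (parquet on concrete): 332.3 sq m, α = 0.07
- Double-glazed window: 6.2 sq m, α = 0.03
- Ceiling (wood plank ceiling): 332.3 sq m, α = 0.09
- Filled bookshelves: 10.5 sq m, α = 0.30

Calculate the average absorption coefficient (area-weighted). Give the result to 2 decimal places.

Total surface area S = 876.9 sq m.
Weighted sum Σ Sα = 64.960.
ᾱ = 64.960 / 876.9 = 0.07.

0.07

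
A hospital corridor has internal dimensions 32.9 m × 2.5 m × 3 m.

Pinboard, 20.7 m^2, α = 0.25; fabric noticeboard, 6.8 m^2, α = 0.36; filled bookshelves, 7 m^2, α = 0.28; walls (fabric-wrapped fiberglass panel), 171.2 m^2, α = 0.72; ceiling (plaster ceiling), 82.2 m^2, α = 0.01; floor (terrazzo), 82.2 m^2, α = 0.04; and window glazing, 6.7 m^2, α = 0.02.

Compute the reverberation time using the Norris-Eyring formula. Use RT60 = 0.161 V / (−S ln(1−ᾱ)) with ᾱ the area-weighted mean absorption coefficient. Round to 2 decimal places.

0.23 s

S = Σ Sᵢ = 376.8 m^2.
Absorption A = 20.7·0.25 + 6.8·0.36 + 7·0.28 + 171.2·0.72 + 82.2·0.01 + 82.2·0.04 + 6.7·0.02 = 137.091 sabins.
Mean coefficient ᾱ = A/S = 0.3638.
−S·ln(1−ᾱ) = −376.8 × ln(1 − 0.3638) = 170.405.
V = 32.9 × 2.5 × 3 = 246.75 m³.
RT60 = 0.161 × 246.75 / 170.405 = 0.23 s.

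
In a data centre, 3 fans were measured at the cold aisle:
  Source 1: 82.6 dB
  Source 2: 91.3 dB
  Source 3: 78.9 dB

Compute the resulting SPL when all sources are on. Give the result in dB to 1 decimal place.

92.1 dB

Converting to relative power and adding: 10^(82.6/10) + 10^(91.3/10) + 10^(78.9/10) = 1.609e+09.
Back to dB: 10·log₁₀ Σ = 92.1 dB.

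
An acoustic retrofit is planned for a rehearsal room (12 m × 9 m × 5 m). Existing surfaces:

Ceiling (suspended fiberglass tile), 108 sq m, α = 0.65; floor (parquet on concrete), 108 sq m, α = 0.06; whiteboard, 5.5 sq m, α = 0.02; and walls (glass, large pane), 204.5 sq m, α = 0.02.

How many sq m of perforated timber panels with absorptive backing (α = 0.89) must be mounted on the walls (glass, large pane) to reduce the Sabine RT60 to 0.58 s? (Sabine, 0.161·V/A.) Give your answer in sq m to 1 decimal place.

Total absorption A₁ = 108×0.65 + 108×0.06 + 5.5×0.02 + 204.5×0.02
  = 70.200 + 6.480 + 0.110 + 4.090 = 80.880 sq m sabins.
V = 540 m³. Target absorption A₂ = 0.161 × 540 / 0.58 = 149.897 sabins.
ΔA needed = 149.897 − 80.880 = 69.017 sabins.
Each sq m of panel replacing the walls (glass, large pane) adds (0.89 − 0.02) = 0.87 sabins.
Area = ΔA/Δα = 69.017/0.87 = 79.3 sq m.

79.3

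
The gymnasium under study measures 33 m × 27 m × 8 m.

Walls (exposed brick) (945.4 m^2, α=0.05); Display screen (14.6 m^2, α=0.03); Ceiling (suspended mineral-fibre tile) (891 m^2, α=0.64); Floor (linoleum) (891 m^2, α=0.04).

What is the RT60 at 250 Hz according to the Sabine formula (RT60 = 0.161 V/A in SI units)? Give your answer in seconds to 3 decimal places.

1.756 s

Summing Sᵢαᵢ: 47.270 + 0.438 + 570.240 + 35.640 → A = 653.588 sabins.
Room volume: 7128 m³.
Sabine: RT60 = 0.161 × 7128 / 653.588 = 1.756 s.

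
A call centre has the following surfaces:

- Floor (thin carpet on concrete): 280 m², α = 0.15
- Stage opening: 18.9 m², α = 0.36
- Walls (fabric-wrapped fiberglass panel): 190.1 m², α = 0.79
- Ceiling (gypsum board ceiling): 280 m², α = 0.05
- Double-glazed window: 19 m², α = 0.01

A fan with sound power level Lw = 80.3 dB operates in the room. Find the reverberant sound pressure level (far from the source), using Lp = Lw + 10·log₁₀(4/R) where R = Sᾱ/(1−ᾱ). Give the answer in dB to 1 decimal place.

61.7 dB

Σ(Sᵢαᵢ) = 280×0.15 + 18.9×0.36 + 190.1×0.79 + 280×0.05 + 19×0.01 = 213.173; total area S = 788.0 m².
ᾱ = 0.2705, so room constant R = A/(1−ᾱ) = 292.218 m².
Lp = 80.3 + 10·log₁₀(4/292.218) = 80.3 + (-18.64) = 61.7 dB.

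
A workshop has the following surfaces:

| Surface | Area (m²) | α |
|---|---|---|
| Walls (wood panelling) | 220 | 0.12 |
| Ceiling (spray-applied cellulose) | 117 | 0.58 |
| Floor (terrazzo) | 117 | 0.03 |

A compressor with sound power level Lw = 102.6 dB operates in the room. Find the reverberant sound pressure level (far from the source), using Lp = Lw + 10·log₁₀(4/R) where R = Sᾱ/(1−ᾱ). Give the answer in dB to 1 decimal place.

Σ(Sᵢαᵢ) = 220·0.12 + 117·0.58 + 117·0.03 = 97.770; total area S = 454.0 m².
ᾱ = 0.2154, so room constant R = A/(1−ᾱ) = 124.611 m².
Lp = Lw + 10 log₁₀(4/R) = 102.6 -14.93 = 87.7 dB.

87.7 dB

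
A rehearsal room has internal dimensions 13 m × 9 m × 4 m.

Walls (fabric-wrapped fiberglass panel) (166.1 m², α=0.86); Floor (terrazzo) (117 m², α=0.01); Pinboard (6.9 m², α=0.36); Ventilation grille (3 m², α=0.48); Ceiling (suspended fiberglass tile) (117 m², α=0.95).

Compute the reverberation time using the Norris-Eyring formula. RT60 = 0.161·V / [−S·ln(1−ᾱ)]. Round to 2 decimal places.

0.18 seconds

S = Σ Sᵢ = 410.0 m².
Σ(Sᵢαᵢ) = 166.1×0.86 + 117×0.01 + 6.9×0.36 + 3×0.48 + 117×0.95 = 259.090.
Mean coefficient ᾱ = A/S = 0.6319.
Eyring denominator: −S ln(1−ᾱ) = 409.754.
V = 13 × 9 × 4 = 468 m³.
T = 0.161·V/[−S·ln(1−ᾱ)] = 0.161·468/409.754 = 0.18 s.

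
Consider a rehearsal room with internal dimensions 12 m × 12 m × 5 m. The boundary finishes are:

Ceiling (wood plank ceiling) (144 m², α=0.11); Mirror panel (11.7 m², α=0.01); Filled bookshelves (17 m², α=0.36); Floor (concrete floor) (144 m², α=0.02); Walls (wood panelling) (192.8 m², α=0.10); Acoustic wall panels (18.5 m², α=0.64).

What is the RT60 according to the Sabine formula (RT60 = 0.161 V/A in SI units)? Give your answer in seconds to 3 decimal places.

A = Σ Sᵢαᵢ = 144*0.11 + 11.7*0.01 + 17*0.36 + 144*0.02 + 192.8*0.10 + 18.5*0.64 = 56.077 sabins.
Volume V = 12 × 12 × 5 = 720 m³.
Sabine: RT60 = 0.161 × 720 / 56.077 = 2.067 s.

2.067 s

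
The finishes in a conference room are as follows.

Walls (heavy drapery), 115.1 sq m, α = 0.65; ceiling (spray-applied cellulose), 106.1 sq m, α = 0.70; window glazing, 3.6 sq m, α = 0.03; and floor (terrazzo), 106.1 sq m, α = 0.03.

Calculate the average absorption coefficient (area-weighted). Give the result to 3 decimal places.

Total surface area S = 330.9 sq m.
A = 115.1*0.65 + 106.1*0.70 + 3.6*0.03 + 106.1*0.03 = 152.376 sabins.
ᾱ = 152.376 / 330.9 = 0.460.

0.460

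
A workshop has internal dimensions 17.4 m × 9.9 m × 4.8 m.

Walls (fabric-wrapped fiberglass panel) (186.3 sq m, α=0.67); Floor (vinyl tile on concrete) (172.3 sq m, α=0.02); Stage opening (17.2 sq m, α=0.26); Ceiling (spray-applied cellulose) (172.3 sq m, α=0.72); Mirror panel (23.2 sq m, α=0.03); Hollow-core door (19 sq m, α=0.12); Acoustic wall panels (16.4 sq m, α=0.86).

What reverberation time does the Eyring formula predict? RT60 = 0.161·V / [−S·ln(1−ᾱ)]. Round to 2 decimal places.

S = Σ Sᵢ = 606.7 sq m.
Σ(Sᵢαᵢ) = 186.3·0.67 + 172.3·0.02 + 17.2·0.26 + 172.3·0.72 + 23.2·0.03 + 19·0.12 + 16.4·0.86 = 273.875.
ᾱ = 273.875 / 606.7 = 0.4514.
Eyring denominator: −S ln(1−ᾱ) = 364.254.
V = 17.4 × 9.9 × 4.8 = 826.848 m³.
T = 0.161·V/[−S·ln(1−ᾱ)] = 0.161·826.848/364.254 = 0.37 s.

0.37 s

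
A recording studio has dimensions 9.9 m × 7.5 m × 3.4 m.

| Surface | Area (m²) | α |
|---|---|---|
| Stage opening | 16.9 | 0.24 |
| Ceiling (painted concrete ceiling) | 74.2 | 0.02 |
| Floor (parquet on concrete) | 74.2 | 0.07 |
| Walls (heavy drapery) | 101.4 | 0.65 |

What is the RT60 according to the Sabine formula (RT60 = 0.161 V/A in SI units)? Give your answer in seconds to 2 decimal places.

0.53 seconds

Summing Sᵢαᵢ: 4.056 + 1.484 + 5.194 + 65.910 → A = 76.644 sabins.
Room volume: 252.45 m³.
Sabine: RT60 = 0.161 × 252.45 / 76.644 = 0.53 s.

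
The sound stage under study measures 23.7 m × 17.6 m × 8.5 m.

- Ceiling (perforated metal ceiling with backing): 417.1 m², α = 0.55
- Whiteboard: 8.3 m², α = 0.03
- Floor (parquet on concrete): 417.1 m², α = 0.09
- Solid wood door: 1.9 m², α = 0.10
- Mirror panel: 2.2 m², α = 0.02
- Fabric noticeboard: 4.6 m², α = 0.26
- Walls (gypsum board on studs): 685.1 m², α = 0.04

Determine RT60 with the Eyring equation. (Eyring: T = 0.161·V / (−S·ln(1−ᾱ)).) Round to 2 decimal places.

Total surface area S = 417.1 + 8.3 + 417.1 + 1.9 + 2.2 + 4.6 + 685.1 = 1536.3 m².
Absorption A = 417.1×0.55 + 8.3×0.03 + 417.1×0.09 + 1.9×0.10 + 2.2×0.02 + 4.6×0.26 + 685.1×0.04 = 296.027 sabins.
ᾱ = 296.027 / 1536.3 = 0.1927.
−S·ln(1−ᾱ) = −1536.3 × ln(1 − 0.1927) = 328.860.
V = 23.7 × 17.6 × 8.5 = 3545.52 m³.
T = 0.161·V/[−S·ln(1−ᾱ)] = 0.161·3545.52/328.860 = 1.74 s.

1.74 s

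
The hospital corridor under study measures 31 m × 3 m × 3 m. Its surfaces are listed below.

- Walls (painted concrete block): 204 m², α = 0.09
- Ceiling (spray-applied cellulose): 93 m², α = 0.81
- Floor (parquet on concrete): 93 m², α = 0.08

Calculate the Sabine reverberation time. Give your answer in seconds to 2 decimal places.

0.44 s

Total absorption A = 204×0.09 + 93×0.81 + 93×0.08
  = 18.360 + 75.330 + 7.440 = 101.130 m² sabins.
V = 31·3·3 = 279 m³.
Sabine: RT60 = 0.161 × 279 / 101.130 = 0.44 s.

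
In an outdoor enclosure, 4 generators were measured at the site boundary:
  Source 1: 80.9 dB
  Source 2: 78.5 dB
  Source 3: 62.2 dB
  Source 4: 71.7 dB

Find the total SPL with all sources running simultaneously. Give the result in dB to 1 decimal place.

Σ 10^(Lᵢ/10) = 2.103e+08.
Back to dB: 10·log₁₀ Σ = 83.2 dB.

83.2 dB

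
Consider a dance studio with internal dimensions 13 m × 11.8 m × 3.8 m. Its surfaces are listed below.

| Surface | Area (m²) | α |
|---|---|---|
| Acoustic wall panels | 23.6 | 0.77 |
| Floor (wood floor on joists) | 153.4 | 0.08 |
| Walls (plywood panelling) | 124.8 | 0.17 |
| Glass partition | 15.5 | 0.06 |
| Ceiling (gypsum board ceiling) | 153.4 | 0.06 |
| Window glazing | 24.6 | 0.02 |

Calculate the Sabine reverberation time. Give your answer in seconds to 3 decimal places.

1.507 s

Equivalent absorption area: A = 23.6·0.77 + 153.4·0.08 + 124.8·0.17 + 15.5·0.06 + 153.4·0.06 + 24.6·0.02 = 62.286 m².
Volume V = 13 × 11.8 × 3.8 = 582.92 m³.
Sabine: RT60 = 0.161 × 582.92 / 62.286 = 1.507 s.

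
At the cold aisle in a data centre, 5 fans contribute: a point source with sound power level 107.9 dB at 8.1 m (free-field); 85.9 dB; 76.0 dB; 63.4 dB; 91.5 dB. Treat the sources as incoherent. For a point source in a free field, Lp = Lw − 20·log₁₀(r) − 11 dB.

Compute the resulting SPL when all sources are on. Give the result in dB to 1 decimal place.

92.8 dB

Source at 8.1 m: Lp = 107.9 − 20·log₁₀(8.1) − 11 = 78.7 dB.
Sum in the linear (power) domain: Σ 10^(Lᵢ/10) = 10^(78.7/10) + 10^(85.9/10) + 10^(76.0/10) + 10^(63.4/10) + 10^(91.5/10) = 1.918e+09.
Back to dB: 10·log₁₀ Σ = 92.8 dB.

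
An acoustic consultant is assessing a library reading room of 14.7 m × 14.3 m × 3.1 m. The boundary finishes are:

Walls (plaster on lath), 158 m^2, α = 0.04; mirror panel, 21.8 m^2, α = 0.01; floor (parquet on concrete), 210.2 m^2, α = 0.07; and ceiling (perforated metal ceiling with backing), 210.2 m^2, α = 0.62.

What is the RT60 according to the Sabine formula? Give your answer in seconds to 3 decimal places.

0.692 s

Equivalent absorption area: A = 158*0.04 + 21.8*0.01 + 210.2*0.07 + 210.2*0.62 = 151.576 m^2.
Volume V = 14.7 × 14.3 × 3.1 = 651.651 m³.
RT60 = 0.161 · V / A = 0.161 × 651.651 / 151.576 = 0.692 s.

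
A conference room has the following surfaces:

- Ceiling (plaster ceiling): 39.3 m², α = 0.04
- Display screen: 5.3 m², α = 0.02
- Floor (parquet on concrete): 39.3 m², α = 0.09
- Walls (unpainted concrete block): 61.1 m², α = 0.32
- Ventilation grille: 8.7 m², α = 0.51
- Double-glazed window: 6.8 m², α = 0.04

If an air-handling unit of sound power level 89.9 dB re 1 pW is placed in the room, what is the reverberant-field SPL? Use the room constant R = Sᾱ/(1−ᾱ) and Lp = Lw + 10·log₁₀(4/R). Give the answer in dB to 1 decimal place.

Σ(Sᵢαᵢ) = 39.3×0.04 + 5.3×0.02 + 39.3×0.09 + 61.1×0.32 + 8.7×0.51 + 6.8×0.04 = 29.476; total area S = 160.5 m².
ᾱ = 29.476/160.5 = 0.1837; R = Sᾱ/(1−ᾱ) = 29.476/(1−0.1837) = 36.109 m².
Lp = 89.9 + 10·log₁₀(4/36.109) = 89.9 + (-9.56) = 80.3 dB.

80.3 dB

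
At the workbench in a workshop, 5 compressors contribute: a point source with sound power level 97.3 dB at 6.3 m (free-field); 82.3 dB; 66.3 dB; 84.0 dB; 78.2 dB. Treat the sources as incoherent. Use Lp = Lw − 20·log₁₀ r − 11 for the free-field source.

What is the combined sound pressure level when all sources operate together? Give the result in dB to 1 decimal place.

87.0 dB

Source at 6.3 m: Lp = 97.3 − 20·log₁₀(6.3) − 11 = 70.3 dB.
Σ 10^(Lᵢ/10) = 5.021e+08.
Back to dB: 10·log₁₀ Σ = 87.0 dB.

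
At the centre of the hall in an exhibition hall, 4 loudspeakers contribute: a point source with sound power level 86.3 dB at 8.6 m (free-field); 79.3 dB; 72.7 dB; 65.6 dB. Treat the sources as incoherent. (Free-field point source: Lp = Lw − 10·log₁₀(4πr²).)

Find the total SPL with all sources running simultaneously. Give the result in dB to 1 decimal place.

80.3 dB

Source at 8.6 m: Lp = 86.3 − 10·log₁₀(4π·8.6²) = 86.3 − 10·log₁₀(929.409) = 56.6 dB.
Σ 10^(Lᵢ/10) = 1.078e+08.
L_total = 10·log₁₀(1.078e+08) = 80.3 dB.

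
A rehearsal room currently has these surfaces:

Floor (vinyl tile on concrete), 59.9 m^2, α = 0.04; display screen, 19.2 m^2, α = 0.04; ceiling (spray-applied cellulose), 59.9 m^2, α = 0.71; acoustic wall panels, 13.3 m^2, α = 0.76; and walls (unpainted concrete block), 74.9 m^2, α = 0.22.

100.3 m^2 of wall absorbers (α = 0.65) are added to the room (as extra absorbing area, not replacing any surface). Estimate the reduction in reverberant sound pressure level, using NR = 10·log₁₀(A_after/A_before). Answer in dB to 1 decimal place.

2.8 dB

Total absorption A_before = 59.9×0.04 + 19.2×0.04 + 59.9×0.71 + 13.3×0.76 + 74.9×0.22
  = 2.396 + 0.768 + 42.529 + 10.108 + 16.478 = 72.279 m^2 sabins.
Added absorption = 100.3 × 0.65 = 65.195 sabins.
New total A_after = 137.474 sabins.
Reduction = 10 log₁₀(A_after/A_before) = 10 log₁₀(1.9020) = 2.8 dB.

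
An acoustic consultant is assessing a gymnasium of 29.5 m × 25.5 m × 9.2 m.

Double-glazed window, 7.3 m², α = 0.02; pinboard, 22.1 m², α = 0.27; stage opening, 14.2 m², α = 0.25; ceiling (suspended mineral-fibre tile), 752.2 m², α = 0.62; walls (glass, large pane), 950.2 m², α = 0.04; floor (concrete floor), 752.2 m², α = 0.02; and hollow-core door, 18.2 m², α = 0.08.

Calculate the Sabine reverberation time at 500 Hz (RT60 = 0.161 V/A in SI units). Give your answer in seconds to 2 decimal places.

2.10 sec

Total absorption A = 7.3×0.02 + 22.1×0.27 + 14.2×0.25 + 752.2×0.62 + 950.2×0.04 + 752.2×0.02 + 18.2×0.08
  = 0.146 + 5.967 + 3.550 + 466.364 + 38.008 + 15.044 + 1.456 = 530.535 m² sabins.
V = 29.5·25.5·9.2 = 6920.7 m³.
Sabine: RT60 = 0.161 × 6920.7 / 530.535 = 2.10 s.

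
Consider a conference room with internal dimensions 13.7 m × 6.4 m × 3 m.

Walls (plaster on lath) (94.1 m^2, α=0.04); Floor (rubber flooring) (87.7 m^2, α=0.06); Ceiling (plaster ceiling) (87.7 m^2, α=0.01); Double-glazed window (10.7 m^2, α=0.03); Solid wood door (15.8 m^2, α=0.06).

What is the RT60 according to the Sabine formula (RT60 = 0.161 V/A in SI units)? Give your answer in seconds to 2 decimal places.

3.79 sec

A = Σ Sᵢαᵢ = 94.1*0.04 + 87.7*0.06 + 87.7*0.01 + 10.7*0.03 + 15.8*0.06 = 11.172 sabins.
Volume V = 13.7 × 6.4 × 3 = 263.04 m³.
T = 0.161 V/A = 0.161·263.04/11.172 = 3.79 s.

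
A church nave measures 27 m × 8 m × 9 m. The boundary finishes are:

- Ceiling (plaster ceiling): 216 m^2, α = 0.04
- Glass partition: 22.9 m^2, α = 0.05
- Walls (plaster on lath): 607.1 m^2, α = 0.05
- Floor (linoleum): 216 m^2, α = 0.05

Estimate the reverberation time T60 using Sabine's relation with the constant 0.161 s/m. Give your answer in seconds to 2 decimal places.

6.14 s

Summing Sᵢαᵢ: 8.640 + 1.145 + 30.355 + 10.800 → A = 50.940 sabins.
Room volume: 1944 m³.
RT60 = 0.161 · V / A = 0.161 × 1944 / 50.940 = 6.14 s.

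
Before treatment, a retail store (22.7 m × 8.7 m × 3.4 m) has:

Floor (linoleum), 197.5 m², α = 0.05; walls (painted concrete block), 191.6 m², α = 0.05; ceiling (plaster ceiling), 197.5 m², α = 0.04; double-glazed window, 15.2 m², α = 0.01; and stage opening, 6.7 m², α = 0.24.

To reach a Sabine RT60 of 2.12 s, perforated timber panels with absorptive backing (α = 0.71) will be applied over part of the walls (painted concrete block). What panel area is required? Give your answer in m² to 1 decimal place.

33.1

Equivalent absorption area: A₁ = 197.5×0.05 + 191.6×0.05 + 197.5×0.04 + 15.2×0.01 + 6.7×0.24 = 29.115 m².
V = 671.466 m³. Target absorption A₂ = 0.161 × 671.466 / 2.12 = 50.993 sabins.
ΔA needed = 50.993 − 29.115 = 21.878 sabins.
Net gain per m²: Δα = 0.71 − 0.05 = 0.66.
Panel area = 21.878 / 0.66 = 33.1 m².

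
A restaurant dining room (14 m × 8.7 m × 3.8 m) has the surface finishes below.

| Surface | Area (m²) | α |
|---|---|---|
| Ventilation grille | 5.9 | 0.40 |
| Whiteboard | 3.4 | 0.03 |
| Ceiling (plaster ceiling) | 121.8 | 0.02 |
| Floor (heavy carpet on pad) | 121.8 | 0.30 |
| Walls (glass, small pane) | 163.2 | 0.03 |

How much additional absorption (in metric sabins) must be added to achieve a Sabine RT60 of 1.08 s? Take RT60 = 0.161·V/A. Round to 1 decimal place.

A₁ = Σ Sᵢαᵢ = 5.9·0.40 + 3.4·0.03 + 121.8·0.02 + 121.8·0.30 + 163.2·0.03 = 46.334 sabins.
Target A₂ = 0.161·462.84/1.08 = 68.997 sabins (V = 462.84 m³).
Additional absorption ΔA = 68.997 − 46.334 = 22.7 sabins.

22.7 sabins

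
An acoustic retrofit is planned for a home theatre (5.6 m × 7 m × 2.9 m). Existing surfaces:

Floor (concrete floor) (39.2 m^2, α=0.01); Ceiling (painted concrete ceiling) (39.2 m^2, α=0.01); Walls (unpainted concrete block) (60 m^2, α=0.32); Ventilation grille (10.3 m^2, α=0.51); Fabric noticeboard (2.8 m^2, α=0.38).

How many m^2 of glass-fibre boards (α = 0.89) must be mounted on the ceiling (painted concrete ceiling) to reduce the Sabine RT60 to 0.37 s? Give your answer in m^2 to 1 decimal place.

26.3

Total absorption A₁ = 39.2*0.01 + 39.2*0.01 + 60*0.32 + 10.3*0.51 + 2.8*0.38
  = 0.392 + 0.392 + 19.200 + 5.253 + 1.064 = 26.301 m^2 sabins.
V = 113.68 m³. Target absorption A₂ = 0.161 × 113.68 / 0.37 = 49.466 sabins.
ΔA needed = 49.466 − 26.301 = 23.165 sabins.
Each m^2 of panel replacing the ceiling (painted concrete ceiling) adds (0.89 − 0.01) = 0.88 sabins.
Area = ΔA/Δα = 23.165/0.88 = 26.3 m^2.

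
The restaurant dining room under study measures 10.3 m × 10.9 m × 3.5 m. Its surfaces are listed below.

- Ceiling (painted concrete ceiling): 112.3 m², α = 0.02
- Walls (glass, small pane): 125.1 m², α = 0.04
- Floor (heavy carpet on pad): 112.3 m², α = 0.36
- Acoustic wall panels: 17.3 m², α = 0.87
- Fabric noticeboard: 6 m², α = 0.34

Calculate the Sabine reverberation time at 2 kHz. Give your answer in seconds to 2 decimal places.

Equivalent absorption area: A = 112.3×0.02 + 125.1×0.04 + 112.3×0.36 + 17.3×0.87 + 6×0.34 = 64.769 m².
V = 10.3·10.9·3.5 = 392.945 m³.
T = 0.161 V/A = 0.161·392.945/64.769 = 0.98 s.

0.98 sec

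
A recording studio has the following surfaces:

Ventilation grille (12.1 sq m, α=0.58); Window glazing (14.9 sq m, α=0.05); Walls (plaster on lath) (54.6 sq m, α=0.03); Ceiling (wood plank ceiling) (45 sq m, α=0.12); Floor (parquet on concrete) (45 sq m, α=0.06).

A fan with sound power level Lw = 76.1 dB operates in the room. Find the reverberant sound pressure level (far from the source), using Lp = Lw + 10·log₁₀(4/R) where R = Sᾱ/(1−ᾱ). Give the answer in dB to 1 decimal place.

A = 17.501 sabins; S = 171.6 sq m.
ᾱ = 17.501/171.6 = 0.1020; R = Sᾱ/(1−ᾱ) = 17.501/(1−0.1020) = 19.489 sq m.
Lp = 76.1 + 10·log₁₀(4/19.489) = 76.1 + (-6.88) = 69.2 dB.

69.2 dB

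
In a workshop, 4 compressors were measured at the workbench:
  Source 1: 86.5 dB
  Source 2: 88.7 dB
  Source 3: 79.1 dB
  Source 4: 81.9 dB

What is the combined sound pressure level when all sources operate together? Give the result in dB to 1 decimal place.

91.5 dB

Σ 10^(Lᵢ/10) = 1.424e+09.
L_total = 10·log₁₀(1.424e+09) = 91.5 dB.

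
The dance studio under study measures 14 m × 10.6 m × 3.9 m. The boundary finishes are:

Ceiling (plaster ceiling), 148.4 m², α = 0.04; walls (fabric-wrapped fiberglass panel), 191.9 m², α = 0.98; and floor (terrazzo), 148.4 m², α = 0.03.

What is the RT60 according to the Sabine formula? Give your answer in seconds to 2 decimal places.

A = Σ Sᵢαᵢ = 148.4*0.04 + 191.9*0.98 + 148.4*0.03 = 198.450 sabins.
V = 14·10.6·3.9 = 578.76 m³.
RT60 = 0.161 · V / A = 0.161 × 578.76 / 198.450 = 0.47 s.

0.47 sec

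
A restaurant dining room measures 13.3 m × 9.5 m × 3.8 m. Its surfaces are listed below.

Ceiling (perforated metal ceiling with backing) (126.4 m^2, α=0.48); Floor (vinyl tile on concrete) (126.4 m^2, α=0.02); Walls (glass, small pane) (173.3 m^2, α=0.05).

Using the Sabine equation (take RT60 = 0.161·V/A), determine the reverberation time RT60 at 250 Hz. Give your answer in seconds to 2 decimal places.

Equivalent absorption area: A = 126.4*0.48 + 126.4*0.02 + 173.3*0.05 = 71.865 m^2.
Volume V = 13.3 × 9.5 × 3.8 = 480.13 m³.
Sabine: RT60 = 0.161 × 480.13 / 71.865 = 1.08 s.

1.08 s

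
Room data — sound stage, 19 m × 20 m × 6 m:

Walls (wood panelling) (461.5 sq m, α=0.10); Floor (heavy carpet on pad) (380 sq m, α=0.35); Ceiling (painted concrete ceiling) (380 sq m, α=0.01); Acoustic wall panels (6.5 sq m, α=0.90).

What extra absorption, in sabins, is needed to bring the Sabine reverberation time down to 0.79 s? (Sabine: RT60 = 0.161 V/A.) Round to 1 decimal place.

Summing Sᵢαᵢ: 46.150 + 133.000 + 3.800 + 5.850 → A₁ = 188.800 sabins.
V = 2280 m³. Required absorption A₂ = 0.161 × 2280 / 0.79 = 464.658 sabins.
Shortfall: 464.658 − 188.800 = 275.9 sabins.

275.9 sabins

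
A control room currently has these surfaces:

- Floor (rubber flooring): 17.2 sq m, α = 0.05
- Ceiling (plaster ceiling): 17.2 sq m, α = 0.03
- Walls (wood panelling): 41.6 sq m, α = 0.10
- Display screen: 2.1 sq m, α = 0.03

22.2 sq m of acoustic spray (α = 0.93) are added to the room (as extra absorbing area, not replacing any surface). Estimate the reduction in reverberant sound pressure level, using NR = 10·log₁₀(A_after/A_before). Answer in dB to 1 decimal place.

Total absorption A_before = 17.2×0.05 + 17.2×0.03 + 41.6×0.10 + 2.1×0.03
  = 0.860 + 0.516 + 4.160 + 0.063 = 5.599 sq m sabins.
Treatment contributes 22.2·0.93 = 20.646 sabins.
A_after = 5.599 + 20.646 = 26.245 sabins.
Reduction = 10 log₁₀(A_after/A_before) = 10 log₁₀(4.6874) = 6.7 dB.

6.7 dB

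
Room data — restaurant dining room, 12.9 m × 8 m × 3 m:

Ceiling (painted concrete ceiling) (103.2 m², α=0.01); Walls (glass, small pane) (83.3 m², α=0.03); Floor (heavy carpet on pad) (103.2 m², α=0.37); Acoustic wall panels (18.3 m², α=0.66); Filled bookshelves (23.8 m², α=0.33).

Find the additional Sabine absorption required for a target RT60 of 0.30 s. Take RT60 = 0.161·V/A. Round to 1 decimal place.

Equivalent absorption area: A₁ = 103.2*0.01 + 83.3*0.03 + 103.2*0.37 + 18.3*0.66 + 23.8*0.33 = 61.647 m².
Target A₂ = 0.161·309.6/0.30 = 166.152 sabins (V = 309.6 m³).
Shortfall: 166.152 − 61.647 = 104.5 sabins.

104.5 sabins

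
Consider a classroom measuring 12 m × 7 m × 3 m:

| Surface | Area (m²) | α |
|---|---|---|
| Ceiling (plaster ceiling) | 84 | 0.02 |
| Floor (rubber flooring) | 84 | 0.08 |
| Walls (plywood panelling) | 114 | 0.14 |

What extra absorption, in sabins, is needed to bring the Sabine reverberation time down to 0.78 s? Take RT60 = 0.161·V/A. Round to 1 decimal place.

A₁ = Σ Sᵢαᵢ = 84*0.02 + 84*0.08 + 114*0.14 = 24.360 sabins.
For T = 0.78 s, need A₂ = 0.161·V/T = 0.161·252/0.78 = 52.015 sabins.
Additional absorption ΔA = 52.015 − 24.360 = 27.7 sabins.

27.7 sabins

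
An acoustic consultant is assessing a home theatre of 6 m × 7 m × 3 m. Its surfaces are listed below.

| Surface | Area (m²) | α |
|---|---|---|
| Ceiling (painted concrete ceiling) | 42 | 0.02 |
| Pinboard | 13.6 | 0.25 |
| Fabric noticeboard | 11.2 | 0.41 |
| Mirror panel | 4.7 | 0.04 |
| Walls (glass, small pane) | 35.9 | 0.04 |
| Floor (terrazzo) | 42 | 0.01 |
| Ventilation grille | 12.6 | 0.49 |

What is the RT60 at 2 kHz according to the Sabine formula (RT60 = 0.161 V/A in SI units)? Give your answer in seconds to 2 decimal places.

Summing Sᵢαᵢ: 0.840 + 3.400 + 4.592 + 0.188 + 1.436 + 0.420 + 6.174 → A = 17.050 sabins.
Volume V = 6 × 7 × 3 = 126 m³.
Sabine: RT60 = 0.161 × 126 / 17.050 = 1.19 s.

1.19 s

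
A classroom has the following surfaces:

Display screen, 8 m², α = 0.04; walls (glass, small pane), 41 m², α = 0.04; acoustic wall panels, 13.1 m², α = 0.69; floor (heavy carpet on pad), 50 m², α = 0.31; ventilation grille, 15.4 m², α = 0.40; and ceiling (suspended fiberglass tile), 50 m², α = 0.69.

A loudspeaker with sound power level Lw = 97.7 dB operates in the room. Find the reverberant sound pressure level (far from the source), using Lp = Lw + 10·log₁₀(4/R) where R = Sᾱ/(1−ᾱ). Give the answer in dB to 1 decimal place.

A = 67.159 sabins; S = 177.5 m².
ᾱ = 0.3784, so room constant R = A/(1−ᾱ) = 108.042 m².
Lp = 97.7 + 10·log₁₀(4/108.042) = 97.7 + (-14.32) = 83.4 dB.

83.4 dB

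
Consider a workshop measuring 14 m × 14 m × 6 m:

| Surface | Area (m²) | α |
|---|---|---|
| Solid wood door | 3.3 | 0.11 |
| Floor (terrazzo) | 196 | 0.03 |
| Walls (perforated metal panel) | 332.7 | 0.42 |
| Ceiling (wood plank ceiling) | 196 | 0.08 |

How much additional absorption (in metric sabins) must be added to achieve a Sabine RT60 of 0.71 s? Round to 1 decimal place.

A₁ = Σ Sᵢαᵢ = 3.3·0.11 + 196·0.03 + 332.7·0.42 + 196·0.08 = 161.657 sabins.
V = 1176 m³. Required absorption A₂ = 0.161 × 1176 / 0.71 = 266.670 sabins.
ΔA = A₂ − A₁ = 266.670 − 161.657 = 105.0 sabins.

105.0 sabins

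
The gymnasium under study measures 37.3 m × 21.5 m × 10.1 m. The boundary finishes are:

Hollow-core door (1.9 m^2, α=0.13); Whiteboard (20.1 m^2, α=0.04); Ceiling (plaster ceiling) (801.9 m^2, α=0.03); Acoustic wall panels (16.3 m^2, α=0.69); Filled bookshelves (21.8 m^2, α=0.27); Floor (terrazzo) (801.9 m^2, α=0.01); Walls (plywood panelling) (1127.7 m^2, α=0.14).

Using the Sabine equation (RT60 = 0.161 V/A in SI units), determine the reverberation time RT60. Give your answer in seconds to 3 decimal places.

6.265 s

A = Σ Sᵢαᵢ = 1.9×0.13 + 20.1×0.04 + 801.9×0.03 + 16.3×0.69 + 21.8×0.27 + 801.9×0.01 + 1127.7×0.14 = 208.138 sabins.
Room volume: 8099.695 m³.
RT60 = 0.161 · V / A = 0.161 × 8099.695 / 208.138 = 6.265 s.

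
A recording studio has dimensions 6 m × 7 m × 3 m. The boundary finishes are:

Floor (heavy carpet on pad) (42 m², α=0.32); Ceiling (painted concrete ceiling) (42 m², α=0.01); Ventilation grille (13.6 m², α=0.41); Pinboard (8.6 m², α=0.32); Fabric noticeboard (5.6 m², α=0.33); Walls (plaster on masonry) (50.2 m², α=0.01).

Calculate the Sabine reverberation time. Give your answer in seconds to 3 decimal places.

Summing Sᵢαᵢ: 13.440 + 0.420 + 5.576 + 2.752 + 1.848 + 0.502 → A = 24.538 sabins.
V = 6·7·3 = 126 m³.
Sabine: RT60 = 0.161 × 126 / 24.538 = 0.827 s.

0.827 s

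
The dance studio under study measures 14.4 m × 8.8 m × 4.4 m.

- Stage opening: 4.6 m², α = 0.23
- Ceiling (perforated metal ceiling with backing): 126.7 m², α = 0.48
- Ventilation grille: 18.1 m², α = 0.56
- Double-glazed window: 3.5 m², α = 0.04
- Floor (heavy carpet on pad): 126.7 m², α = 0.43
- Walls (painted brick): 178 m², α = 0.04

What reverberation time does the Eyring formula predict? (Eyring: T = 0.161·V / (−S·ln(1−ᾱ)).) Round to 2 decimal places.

0.57 s

S = Σ Sᵢ = 457.6 m².
Σ(Sᵢαᵢ) = 4.6×0.23 + 126.7×0.48 + 18.1×0.56 + 3.5×0.04 + 126.7×0.43 + 178×0.04 = 133.751.
Mean coefficient ᾱ = A/S = 0.2923.
−S·ln(1−ᾱ) = −457.6 × ln(1 − 0.2923) = 158.208.
V = 14.4 × 8.8 × 4.4 = 557.568 m³.
RT60 = 0.161 × 557.568 / 158.208 = 0.57 s.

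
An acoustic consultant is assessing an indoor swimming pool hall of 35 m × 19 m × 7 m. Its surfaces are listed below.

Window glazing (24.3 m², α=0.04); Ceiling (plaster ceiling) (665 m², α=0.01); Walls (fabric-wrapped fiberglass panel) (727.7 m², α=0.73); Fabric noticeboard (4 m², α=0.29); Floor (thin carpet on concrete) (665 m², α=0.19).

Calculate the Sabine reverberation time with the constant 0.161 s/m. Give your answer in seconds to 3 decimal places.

1.125 seconds

A = Σ Sᵢαᵢ = 24.3·0.04 + 665·0.01 + 727.7·0.73 + 4·0.29 + 665·0.19 = 666.353 sabins.
Volume V = 35 × 19 × 7 = 4655 m³.
T = 0.161 V/A = 0.161·4655/666.353 = 1.125 s.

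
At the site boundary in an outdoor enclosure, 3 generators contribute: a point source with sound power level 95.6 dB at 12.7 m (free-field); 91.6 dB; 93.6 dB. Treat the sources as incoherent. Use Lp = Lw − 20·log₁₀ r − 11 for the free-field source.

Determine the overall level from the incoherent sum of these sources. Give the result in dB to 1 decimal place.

Source at 12.7 m: Lp = 95.6 − 20·log₁₀(12.7) − 11 = 62.5 dB.
Sum in the linear (power) domain: Σ 10^(Lᵢ/10) = 10^(62.5/10) + 10^(91.6/10) + 10^(93.6/10) = 3.738e+09.
Back to dB: 10·log₁₀ Σ = 95.7 dB.

95.7 dB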